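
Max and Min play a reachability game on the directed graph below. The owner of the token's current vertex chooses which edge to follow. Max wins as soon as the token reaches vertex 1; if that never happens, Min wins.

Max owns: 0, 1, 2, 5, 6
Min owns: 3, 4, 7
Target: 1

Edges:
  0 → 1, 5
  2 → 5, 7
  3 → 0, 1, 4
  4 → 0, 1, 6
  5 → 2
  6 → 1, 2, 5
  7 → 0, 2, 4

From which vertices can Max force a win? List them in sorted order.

0, 1, 3, 4, 6

A0 = {1}
A1: add {0, 6} — 0 (Max) has 0→1; 6 (Max) has 6→1.
A2: add {4} — 4 (Min): all of {0, 1, 6} already in.
A3: add {3} — 3 (Min): all of {0, 1, 4} already in.
A4 = A3; e.g. 2 (Max) has no edge into A3. Fixed point.
Max's winning region = {0, 1, 3, 4, 6}.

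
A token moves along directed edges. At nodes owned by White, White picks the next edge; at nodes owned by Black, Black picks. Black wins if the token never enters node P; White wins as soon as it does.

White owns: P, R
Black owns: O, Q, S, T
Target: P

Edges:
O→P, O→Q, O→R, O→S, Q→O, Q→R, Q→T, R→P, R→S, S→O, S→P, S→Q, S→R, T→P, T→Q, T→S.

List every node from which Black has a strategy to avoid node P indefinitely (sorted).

A0 = {P}
A1: add {R} — R (White) has R→P.
A2 = A1; e.g. O (Black) can still go to Q. Fixed point.
White's attractor = {P, R}; Black avoids the target exactly from the complement.

O, Q, S, T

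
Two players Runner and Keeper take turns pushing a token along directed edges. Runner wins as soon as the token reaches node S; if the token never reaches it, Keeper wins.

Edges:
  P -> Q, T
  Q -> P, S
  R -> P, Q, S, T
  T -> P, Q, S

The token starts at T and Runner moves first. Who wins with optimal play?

Runner

Track states (vertex, player-to-move).
A0 = {(S,Runner), (S,Keeper)}
A1: add {(Q,Runner), (R,Runner), (T,Runner)}.
(T,Runner) ∈ A1 ⇒ Runner forces the target.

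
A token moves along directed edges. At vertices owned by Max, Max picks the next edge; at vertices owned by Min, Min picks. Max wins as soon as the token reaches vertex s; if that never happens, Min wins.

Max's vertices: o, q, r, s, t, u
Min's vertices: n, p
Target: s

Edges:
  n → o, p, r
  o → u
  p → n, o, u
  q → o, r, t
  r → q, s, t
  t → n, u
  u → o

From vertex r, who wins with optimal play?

A0 = {s}
A1: add {r} — r (Max) has r→s.
r ∈ A1, so Max can force the target.

Max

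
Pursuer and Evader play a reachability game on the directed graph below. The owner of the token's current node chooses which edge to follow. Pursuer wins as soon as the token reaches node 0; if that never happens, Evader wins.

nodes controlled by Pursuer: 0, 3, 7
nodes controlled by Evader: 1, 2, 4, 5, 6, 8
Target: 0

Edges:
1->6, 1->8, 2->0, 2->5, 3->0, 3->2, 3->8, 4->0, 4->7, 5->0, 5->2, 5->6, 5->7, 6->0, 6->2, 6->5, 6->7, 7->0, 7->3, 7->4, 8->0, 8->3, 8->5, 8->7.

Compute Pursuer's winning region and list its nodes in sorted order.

A0 = {0}
A1: add {3, 7} — 3 (Pursuer) has 3→0; 7 (Pursuer) has 7→0.
A2: add {4} — 4 (Evader): all of {0, 7} already in.
A3 = A2; e.g. 1 (Evader) can still go to 6. Fixed point.
Pursuer's winning region = {0, 3, 4, 7}.

0, 3, 4, 7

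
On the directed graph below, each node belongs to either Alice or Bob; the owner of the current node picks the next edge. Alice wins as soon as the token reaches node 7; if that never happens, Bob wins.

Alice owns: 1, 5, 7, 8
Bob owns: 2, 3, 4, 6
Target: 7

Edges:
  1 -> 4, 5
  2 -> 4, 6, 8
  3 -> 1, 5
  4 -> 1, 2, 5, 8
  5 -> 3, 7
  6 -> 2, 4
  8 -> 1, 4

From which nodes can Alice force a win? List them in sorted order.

A0 = {7}
A1: add {5} — 5 (Alice) has 5→7.
A2: add {1} — 1 (Alice) has 1→5.
A3: add {3, 8} — 3 (Bob): all of {1, 5} already in; 8 (Alice) has 8→1.
A4 = A3; e.g. 2 (Bob) can still go to 4. Fixed point.
Alice's winning region = {1, 3, 5, 7, 8}.

1, 3, 5, 7, 8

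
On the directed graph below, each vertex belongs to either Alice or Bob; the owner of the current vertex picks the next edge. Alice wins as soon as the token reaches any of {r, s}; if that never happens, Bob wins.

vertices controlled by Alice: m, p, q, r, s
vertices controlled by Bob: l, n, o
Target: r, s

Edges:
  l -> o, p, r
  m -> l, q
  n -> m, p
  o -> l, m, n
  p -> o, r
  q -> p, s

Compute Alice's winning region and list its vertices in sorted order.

m, n, p, q, r, s

A0 = {r, s}
A1: add {p, q} — p (Alice) has p→r; q (Alice) has q→s.
A2: add {m} — m (Alice) has m→q.
A3: add {n} — n (Bob): all of {m, p} already in.
A4 = A3; e.g. l (Bob) can still go to o. Fixed point.
Alice's winning region = {m, n, p, q, r, s}.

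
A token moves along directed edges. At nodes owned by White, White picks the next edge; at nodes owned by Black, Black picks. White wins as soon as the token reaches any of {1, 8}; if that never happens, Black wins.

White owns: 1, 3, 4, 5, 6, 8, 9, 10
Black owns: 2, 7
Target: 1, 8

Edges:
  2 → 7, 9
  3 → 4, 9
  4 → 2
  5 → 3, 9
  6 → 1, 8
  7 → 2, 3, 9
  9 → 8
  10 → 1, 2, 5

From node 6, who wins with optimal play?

A0 = {1, 8}
A1: add {6, 9, 10} — 6 (White) has 6→1; 9 (White) has 9→8; 10 (White) has 10→1.
6 ∈ A1, so White can force the target.

White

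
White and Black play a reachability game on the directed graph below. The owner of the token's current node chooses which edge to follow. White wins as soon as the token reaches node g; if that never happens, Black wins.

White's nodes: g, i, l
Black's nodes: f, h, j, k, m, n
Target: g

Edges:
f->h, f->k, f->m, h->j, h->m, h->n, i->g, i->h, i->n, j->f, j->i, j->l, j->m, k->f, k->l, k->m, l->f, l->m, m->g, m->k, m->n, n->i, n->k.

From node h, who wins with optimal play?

Black

A0 = {g}
A1: add {i} — i (White) has i→g.
A2 = A1; e.g. f (Black) can still go to h. Fixed point.
h never enters the attractor, so Black can avoid the target forever.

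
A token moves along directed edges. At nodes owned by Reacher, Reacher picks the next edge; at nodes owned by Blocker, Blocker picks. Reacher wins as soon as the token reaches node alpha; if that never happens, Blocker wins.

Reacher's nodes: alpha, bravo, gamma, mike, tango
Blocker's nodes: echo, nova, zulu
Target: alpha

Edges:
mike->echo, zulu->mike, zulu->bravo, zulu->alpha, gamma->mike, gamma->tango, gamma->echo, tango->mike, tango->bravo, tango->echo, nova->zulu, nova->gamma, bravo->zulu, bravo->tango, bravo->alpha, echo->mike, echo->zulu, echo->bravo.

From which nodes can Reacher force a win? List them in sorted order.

A0 = {alpha}
A1: add {bravo} — bravo (Reacher) has bravo→alpha.
A2: add {tango} — tango (Reacher) has tango→bravo.
A3: add {gamma} — gamma (Reacher) has gamma→tango.
A4 = A3; e.g. mike (Reacher) has no edge into A3. Fixed point.
Reacher's winning region = {alpha, bravo, gamma, tango}.

alpha, bravo, gamma, tango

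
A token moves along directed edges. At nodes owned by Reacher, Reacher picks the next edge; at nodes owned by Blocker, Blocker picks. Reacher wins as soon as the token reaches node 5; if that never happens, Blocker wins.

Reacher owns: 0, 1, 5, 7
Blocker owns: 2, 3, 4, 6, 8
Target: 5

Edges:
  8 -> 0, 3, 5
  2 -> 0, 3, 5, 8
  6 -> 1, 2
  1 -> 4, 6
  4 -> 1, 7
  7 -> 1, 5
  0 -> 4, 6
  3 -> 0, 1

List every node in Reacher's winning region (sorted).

5, 7

A0 = {5}
A1: add {7} — 7 (Reacher) has 7→5.
A2 = A1; e.g. 0 (Reacher) has no edge into A1. Fixed point.
Reacher's winning region = {5, 7}.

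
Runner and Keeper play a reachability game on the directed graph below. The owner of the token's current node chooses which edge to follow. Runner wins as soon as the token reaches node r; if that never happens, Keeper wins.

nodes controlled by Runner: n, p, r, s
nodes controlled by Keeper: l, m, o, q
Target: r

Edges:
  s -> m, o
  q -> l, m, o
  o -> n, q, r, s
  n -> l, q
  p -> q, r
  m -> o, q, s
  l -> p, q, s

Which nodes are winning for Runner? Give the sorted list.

p, r

A0 = {r}
A1: add {p} — p (Runner) has p→r.
A2 = A1; e.g. l (Keeper) can still go to q. Fixed point.
Runner's winning region = {p, r}.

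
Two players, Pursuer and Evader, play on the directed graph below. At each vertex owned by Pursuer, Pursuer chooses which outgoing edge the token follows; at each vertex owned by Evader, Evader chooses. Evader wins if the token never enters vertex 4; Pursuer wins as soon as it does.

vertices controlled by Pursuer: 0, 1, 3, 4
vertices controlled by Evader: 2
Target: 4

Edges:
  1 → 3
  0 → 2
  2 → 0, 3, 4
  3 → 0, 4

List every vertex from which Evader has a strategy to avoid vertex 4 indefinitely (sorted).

0, 2

A0 = {4}
A1: add {3} — 3 (Pursuer) has 3→4.
A2: add {1} — 1 (Pursuer) has 1→3.
A3 = A2; e.g. 0 (Pursuer) has no edge into A2. Fixed point.
Pursuer's attractor = {1, 3, 4}; Evader avoids the target exactly from the complement.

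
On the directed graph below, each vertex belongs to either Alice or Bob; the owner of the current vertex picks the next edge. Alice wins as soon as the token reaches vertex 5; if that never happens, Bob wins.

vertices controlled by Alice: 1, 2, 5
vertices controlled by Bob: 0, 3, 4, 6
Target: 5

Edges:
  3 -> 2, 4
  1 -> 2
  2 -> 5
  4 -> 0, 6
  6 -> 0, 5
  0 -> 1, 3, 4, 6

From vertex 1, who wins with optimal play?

Alice

A0 = {5}
A1: add {2} — 2 (Alice) has 2→5.
A2: add {1} — 1 (Alice) has 1→2.
A3 = A2; e.g. 0 (Bob) can still go to 3. Fixed point.
1 ∈ A2, so Alice can force the target.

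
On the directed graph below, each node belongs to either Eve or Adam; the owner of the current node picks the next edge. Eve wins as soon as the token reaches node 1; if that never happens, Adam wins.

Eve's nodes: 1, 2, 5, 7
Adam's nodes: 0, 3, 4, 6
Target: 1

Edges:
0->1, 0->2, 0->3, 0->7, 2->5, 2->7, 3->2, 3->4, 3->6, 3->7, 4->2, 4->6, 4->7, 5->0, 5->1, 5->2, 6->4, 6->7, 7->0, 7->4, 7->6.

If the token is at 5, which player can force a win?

Eve

A0 = {1}
A1: add {5} — 5 (Eve) has 5→1.
5 ∈ A1, so Eve can force the target.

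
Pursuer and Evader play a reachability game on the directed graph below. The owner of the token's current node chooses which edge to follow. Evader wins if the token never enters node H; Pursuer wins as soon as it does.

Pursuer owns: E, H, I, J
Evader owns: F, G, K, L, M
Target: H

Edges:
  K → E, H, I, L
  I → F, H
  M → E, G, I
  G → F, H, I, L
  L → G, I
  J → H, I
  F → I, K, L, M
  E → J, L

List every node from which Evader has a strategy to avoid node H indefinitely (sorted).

F, G, K, L, M

A0 = {H}
A1: add {I, J} — I (Pursuer) has I→H; J (Pursuer) has J→H.
A2: add {E} — E (Pursuer) has E→J.
A3 = A2; e.g. F (Evader) can still go to K. Fixed point.
Pursuer's attractor = {E, H, I, J}; Evader avoids the target exactly from the complement.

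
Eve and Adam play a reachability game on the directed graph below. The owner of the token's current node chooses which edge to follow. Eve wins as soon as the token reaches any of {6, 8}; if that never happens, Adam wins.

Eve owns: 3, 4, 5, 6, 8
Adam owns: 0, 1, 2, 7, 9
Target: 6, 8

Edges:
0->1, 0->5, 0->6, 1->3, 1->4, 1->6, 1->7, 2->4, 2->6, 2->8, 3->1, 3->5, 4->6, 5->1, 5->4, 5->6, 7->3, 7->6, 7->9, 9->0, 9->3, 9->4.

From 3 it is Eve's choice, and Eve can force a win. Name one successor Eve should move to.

5

A0 = {6, 8}
A1: add {4, 5} — 4 (Eve) has 4→6; 5 (Eve) has 5→6.
A2: add {2, 3} — 2 (Adam): all of {4, 6, 8} already in; 3 (Eve) has 3→5.
A3 = A2; e.g. 0 (Adam) can still go to 1. Fixed point.
From 3, successor 5 is in the attractor (rank 1); the other successor 1 is not.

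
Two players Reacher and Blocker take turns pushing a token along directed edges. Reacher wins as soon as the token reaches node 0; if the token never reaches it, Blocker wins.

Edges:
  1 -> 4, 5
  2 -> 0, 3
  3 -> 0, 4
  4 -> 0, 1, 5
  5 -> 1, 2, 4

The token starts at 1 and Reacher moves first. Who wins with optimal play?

Track states (vertex, player-to-move).
A0 = {(0,Reacher), (0,Blocker)}
A1: add {(2,Reacher), (3,Reacher), (4,Reacher)}.
A2: add {(2,Blocker), (3,Blocker)}.
A3: add {(5,Reacher)}.
A4: add {(1,Blocker)}.
A5 = A4; e.g. (1,Reacher) stays out. (1,Reacher) never enters ⇒ Blocker avoids the target.

Blocker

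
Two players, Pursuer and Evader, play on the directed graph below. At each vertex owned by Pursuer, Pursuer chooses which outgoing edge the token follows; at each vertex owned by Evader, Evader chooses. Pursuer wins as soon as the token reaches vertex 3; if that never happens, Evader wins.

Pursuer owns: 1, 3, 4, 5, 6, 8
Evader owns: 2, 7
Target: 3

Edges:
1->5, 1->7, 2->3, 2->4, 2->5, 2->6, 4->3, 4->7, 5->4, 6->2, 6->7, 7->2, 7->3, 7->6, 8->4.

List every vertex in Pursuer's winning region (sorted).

A0 = {3}
A1: add {4} — 4 (Pursuer) has 4→3.
A2: add {5, 8} — 5 (Pursuer) has 5→4; 8 (Pursuer) has 8→4.
A3: add {1} — 1 (Pursuer) has 1→5.
A4 = A3; e.g. 2 (Evader) can still go to 6. Fixed point.
Pursuer's winning region = {1, 3, 4, 5, 8}.

1, 3, 4, 5, 8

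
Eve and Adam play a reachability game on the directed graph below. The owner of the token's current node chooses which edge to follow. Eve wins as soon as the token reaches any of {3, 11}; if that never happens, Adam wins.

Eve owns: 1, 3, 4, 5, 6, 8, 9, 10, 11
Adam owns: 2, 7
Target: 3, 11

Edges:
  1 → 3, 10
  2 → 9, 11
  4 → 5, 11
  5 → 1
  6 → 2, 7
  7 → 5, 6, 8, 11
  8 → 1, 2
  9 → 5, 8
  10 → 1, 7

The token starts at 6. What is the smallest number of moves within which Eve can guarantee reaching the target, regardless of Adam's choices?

5

A0 = {3, 11}
A1: add {1, 4} — 1 (Eve) has 1→3; 4 (Eve) has 4→11.
A2: add {5, 8, 10} — 5 (Eve) has 5→1; 8 (Eve) has 8→1; 10 (Eve) has 10→1.
A3: add {9} — 9 (Eve) has 9→5.
A4: add {2} — 2 (Adam): all of {9, 11} already in.
A5: add {6} — 6 (Eve) has 6→2.
6 enters the attractor at level 5, so Eve can force the target in 5 moves from there.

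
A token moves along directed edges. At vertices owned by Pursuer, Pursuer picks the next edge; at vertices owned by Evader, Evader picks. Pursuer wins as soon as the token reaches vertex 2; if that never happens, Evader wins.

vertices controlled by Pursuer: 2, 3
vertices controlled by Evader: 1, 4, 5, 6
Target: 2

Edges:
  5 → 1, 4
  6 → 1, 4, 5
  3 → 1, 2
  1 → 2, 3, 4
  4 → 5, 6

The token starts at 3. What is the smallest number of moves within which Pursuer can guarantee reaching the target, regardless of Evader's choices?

A0 = {2}
A1: add {3} — 3 (Pursuer) has 3→2.
A2 = A1; e.g. 1 (Evader) can still go to 4. Fixed point.
3 enters the attractor at level 1, so Pursuer can force the target in 1 move from there.

1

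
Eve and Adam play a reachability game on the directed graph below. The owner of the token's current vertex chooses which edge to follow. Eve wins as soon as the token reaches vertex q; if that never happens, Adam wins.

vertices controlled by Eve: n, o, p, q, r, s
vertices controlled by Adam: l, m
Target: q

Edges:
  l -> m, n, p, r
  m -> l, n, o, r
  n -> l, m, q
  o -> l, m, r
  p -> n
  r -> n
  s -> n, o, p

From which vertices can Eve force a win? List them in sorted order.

n, o, p, q, r, s

A0 = {q}
A1: add {n} — n (Eve) has n→q.
A2: add {p, r, s} — p (Eve) has p→n; r (Eve) has r→n; s (Eve) has s→n.
A3: add {o} — o (Eve) has o→r.
A4 = A3; e.g. l (Adam) can still go to m. Fixed point.
Eve's winning region = {n, o, p, q, r, s}.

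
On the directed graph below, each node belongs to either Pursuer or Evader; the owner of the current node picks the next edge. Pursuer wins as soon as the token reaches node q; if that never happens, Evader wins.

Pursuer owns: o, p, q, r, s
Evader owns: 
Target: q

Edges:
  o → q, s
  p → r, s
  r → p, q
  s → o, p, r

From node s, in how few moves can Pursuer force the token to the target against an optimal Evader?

2

A0 = {q}
A1: add {o, r} — o (Pursuer) has o→q; r (Pursuer) has r→q.
A2: add {p, s} — p (Pursuer) has p→r; s (Pursuer) has s→o.
A2 = all vertices. Fixed point.
s enters the attractor at level 2, so Pursuer can force the target in 2 moves from there.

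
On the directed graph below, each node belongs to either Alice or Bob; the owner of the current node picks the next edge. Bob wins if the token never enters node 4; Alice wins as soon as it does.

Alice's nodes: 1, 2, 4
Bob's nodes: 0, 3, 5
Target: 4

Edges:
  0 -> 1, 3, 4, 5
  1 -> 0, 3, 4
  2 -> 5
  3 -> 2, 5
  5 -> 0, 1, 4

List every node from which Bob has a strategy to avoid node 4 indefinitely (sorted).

0, 2, 3, 5

A0 = {4}
A1: add {1} — 1 (Alice) has 1→4.
A2 = A1; e.g. 0 (Bob) can still go to 3. Fixed point.
Alice's attractor = {1, 4}; Bob avoids the target exactly from the complement.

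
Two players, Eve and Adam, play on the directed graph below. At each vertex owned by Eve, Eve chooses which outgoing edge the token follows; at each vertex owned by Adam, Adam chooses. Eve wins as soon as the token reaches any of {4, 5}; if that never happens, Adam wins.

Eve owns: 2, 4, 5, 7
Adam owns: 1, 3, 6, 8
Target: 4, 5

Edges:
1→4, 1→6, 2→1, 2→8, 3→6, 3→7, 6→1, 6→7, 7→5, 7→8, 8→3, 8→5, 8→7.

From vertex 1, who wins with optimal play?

Adam

A0 = {4, 5}
A1: add {7} — 7 (Eve) has 7→5.
A2 = A1; e.g. 1 (Adam) can still go to 6. Fixed point.
1 never enters the attractor, so Adam can avoid the target forever.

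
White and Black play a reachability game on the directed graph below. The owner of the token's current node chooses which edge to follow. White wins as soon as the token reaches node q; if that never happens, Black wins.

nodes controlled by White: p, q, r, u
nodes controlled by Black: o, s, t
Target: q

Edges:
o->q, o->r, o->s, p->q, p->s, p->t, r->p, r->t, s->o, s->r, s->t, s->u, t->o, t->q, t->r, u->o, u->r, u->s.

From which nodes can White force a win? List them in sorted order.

A0 = {q}
A1: add {p} — p (White) has p→q.
A2: add {r} — r (White) has r→p.
A3: add {u} — u (White) has u→r.
A4 = A3; e.g. o (Black) can still go to s. Fixed point.
White's winning region = {p, q, r, u}.

p, q, r, u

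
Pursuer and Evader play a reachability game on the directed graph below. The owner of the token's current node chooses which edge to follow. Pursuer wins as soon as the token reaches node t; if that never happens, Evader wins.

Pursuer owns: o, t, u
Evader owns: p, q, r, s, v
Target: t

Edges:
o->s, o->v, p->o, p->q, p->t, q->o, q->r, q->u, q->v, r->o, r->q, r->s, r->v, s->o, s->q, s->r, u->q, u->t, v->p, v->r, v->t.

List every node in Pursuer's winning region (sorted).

t, u

A0 = {t}
A1: add {u} — u (Pursuer) has u→t.
A2 = A1; e.g. o (Pursuer) has no edge into A1. Fixed point.
Pursuer's winning region = {t, u}.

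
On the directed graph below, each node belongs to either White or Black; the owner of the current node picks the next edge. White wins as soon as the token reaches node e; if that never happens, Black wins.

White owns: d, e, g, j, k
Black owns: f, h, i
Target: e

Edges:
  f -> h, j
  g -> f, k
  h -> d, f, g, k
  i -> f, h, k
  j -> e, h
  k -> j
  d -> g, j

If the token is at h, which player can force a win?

Black

A0 = {e}
A1: add {j} — j (White) has j→e.
A2: add {d, k} — d (White) has d→j; k (White) has k→j.
A3: add {g} — g (White) has g→k.
A4 = A3; e.g. f (Black) can still go to h. Fixed point.
h never enters the attractor, so Black can avoid the target forever.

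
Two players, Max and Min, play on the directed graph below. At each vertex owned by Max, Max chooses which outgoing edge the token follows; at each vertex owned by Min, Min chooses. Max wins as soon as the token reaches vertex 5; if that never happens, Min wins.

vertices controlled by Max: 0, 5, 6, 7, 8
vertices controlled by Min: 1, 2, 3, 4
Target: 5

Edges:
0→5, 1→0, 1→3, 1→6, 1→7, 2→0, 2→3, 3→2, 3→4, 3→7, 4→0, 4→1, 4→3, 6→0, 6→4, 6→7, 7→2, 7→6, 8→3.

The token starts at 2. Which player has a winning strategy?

Min

A0 = {5}
A1: add {0} — 0 (Max) has 0→5.
A2: add {6} — 6 (Max) has 6→0.
A3: add {7} — 7 (Max) has 7→6.
A4 = A3; e.g. 1 (Min) can still go to 3. Fixed point.
2 never enters the attractor, so Min can avoid the target forever.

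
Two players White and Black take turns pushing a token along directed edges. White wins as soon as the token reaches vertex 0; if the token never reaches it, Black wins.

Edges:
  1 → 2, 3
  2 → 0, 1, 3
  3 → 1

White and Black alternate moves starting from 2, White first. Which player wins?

Track states (vertex, player-to-move).
A0 = {(0,White), (0,Black)}
A1: add {(2,White)}.
(2,White) ∈ A1 ⇒ White forces the target.

White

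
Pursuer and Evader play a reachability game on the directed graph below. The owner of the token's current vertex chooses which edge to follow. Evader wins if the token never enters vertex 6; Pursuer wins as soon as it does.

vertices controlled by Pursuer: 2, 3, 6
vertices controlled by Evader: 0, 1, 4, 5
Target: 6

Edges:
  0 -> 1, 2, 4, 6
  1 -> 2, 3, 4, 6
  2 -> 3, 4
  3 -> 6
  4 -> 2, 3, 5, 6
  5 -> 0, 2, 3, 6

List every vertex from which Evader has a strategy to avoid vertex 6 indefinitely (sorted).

A0 = {6}
A1: add {3} — 3 (Pursuer) has 3→6.
A2: add {2} — 2 (Pursuer) has 2→3.
A3 = A2; e.g. 0 (Evader) can still go to 1. Fixed point.
Pursuer's attractor = {2, 3, 6}; Evader avoids the target exactly from the complement.

0, 1, 4, 5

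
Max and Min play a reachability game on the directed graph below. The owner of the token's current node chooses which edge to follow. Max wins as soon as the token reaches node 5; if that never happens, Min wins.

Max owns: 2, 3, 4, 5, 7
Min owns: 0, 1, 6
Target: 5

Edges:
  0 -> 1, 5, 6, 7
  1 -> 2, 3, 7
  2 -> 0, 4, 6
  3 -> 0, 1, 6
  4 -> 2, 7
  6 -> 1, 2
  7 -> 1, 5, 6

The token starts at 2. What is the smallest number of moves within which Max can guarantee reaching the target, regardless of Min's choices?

3

A0 = {5}
A1: add {7} — 7 (Max) has 7→5.
A2: add {4} — 4 (Max) has 4→7.
A3: add {2} — 2 (Max) has 2→4.
A4 = A3; e.g. 0 (Min) can still go to 1. Fixed point.
2 enters the attractor at level 3, so Max can force the target in 3 moves from there.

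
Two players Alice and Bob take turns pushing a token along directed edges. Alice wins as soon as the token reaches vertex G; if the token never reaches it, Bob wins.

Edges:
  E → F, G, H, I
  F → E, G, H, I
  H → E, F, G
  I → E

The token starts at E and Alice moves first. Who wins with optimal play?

Track states (vertex, player-to-move).
A0 = {(G,Alice), (G,Bob)}
A1: add {(E,Alice), (F,Alice), (H,Alice)}.
(E,Alice) ∈ A1 ⇒ Alice forces the target.

Alice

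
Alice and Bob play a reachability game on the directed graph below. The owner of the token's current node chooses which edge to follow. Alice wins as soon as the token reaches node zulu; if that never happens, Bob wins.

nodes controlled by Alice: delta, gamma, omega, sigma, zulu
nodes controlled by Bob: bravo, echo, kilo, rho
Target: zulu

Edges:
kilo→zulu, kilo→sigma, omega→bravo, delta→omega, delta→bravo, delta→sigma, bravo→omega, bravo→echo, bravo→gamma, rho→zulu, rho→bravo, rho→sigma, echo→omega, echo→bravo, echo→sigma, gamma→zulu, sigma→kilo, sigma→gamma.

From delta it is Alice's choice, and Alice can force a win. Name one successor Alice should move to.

A0 = {zulu}
A1: add {gamma} — gamma (Alice) has gamma→zulu.
A2: add {sigma} — sigma (Alice) has sigma→gamma.
A3: add {delta, kilo} — kilo (Bob): all of {zulu, sigma} already in; delta (Alice) has delta→sigma.
A4 = A3; e.g. omega (Alice) has no edge into A3. Fixed point.
From delta, successor sigma is in the attractor (rank 2); the other successors bravo, omega are not.

sigma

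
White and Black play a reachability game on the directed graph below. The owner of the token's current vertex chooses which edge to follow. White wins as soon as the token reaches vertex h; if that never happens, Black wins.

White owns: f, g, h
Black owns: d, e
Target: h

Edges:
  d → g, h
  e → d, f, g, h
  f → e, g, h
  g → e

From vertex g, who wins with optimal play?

Black

A0 = {h}
A1: add {f} — f (White) has f→h.
A2 = A1; e.g. d (Black) can still go to g. Fixed point.
g never enters the attractor, so Black can avoid the target forever.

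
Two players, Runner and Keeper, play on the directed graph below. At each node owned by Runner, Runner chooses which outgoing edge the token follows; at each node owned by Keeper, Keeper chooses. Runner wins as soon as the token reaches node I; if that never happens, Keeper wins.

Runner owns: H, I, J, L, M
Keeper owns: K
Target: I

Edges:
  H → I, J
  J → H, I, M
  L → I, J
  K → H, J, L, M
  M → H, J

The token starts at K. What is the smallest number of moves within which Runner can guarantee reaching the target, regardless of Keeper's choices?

3

A0 = {I}
A1: add {H, J, L} — H (Runner) has H→I; J (Runner) has J→I; L (Runner) has L→I.
A2: add {M} — M (Runner) has M→H.
A3: add {K} — K (Keeper): all of {H, J, L, M} already in.
A3 = all vertices. Fixed point.
K enters the attractor at level 3, so Runner can force the target in 3 moves from there.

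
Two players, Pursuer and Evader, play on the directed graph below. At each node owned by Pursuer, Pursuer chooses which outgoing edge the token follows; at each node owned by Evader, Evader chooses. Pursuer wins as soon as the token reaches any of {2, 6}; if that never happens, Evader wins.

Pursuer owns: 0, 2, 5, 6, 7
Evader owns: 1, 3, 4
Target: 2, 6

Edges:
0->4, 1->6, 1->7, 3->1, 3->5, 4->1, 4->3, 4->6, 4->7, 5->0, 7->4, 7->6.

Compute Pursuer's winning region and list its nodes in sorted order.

1, 2, 6, 7

A0 = {2, 6}
A1: add {7} — 7 (Pursuer) has 7→6.
A2: add {1} — 1 (Evader): all of {6, 7} already in.
A3 = A2; e.g. 0 (Pursuer) has no edge into A2. Fixed point.
Pursuer's winning region = {1, 2, 6, 7}.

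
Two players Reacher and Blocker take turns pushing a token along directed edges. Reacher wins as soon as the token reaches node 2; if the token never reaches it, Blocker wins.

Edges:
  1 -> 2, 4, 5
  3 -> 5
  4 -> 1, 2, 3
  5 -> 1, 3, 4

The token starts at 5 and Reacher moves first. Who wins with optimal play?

Blocker

Track states (vertex, player-to-move).
A0 = {(2,Reacher), (2,Blocker)}
A1: add {(1,Reacher), (4,Reacher)}.
A2 = A1; e.g. (1,Blocker) stays out. (5,Reacher) never enters ⇒ Blocker avoids the target.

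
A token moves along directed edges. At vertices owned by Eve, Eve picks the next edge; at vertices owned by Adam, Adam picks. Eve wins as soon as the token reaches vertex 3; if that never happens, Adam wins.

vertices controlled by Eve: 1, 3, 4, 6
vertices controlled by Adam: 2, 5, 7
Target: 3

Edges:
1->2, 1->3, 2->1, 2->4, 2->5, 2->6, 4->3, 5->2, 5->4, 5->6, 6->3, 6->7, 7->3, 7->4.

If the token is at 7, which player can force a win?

Eve

A0 = {3}
A1: add {1, 4, 6} — 1 (Eve) has 1→3; 4 (Eve) has 4→3; 6 (Eve) has 6→3.
A2: add {7} — 7 (Adam): all of {3, 4} already in.
A3 = A2; e.g. 2 (Adam) can still go to 5. Fixed point.
7 ∈ A2, so Eve can force the target.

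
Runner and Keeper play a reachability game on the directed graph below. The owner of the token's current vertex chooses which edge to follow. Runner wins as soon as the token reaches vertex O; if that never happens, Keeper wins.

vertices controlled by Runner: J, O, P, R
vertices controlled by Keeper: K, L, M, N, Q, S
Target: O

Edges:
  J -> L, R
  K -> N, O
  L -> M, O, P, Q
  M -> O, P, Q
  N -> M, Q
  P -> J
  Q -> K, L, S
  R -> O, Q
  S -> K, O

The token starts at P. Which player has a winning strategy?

A0 = {O}
A1: add {R} — R (Runner) has R→O.
A2: add {J} — J (Runner) has J→R.
A3: add {P} — P (Runner) has P→J.
A4 = A3; e.g. K (Keeper) can still go to N. Fixed point.
P ∈ A3, so Runner can force the target.

Runner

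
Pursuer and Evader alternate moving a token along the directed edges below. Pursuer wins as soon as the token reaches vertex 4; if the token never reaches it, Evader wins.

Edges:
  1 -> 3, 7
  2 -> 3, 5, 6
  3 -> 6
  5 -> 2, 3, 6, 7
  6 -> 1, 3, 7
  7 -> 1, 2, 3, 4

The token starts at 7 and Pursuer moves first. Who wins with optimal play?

Pursuer

Track states (vertex, player-to-move).
A0 = {(4,Pursuer), (4,Evader)}
A1: add {(7,Pursuer)}.
(7,Pursuer) ∈ A1 ⇒ Pursuer forces the target.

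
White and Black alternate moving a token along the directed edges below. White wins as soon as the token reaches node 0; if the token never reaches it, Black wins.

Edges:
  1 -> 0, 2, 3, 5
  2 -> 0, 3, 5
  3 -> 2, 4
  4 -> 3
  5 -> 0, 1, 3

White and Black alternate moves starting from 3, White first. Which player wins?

Black

Track states (vertex, player-to-move).
A0 = {(0,White), (0,Black)}
A1: add {(1,White), (2,White), (5,White)}.
A2 = A1; e.g. (1,Black) stays out. (3,White) never enters ⇒ Black avoids the target.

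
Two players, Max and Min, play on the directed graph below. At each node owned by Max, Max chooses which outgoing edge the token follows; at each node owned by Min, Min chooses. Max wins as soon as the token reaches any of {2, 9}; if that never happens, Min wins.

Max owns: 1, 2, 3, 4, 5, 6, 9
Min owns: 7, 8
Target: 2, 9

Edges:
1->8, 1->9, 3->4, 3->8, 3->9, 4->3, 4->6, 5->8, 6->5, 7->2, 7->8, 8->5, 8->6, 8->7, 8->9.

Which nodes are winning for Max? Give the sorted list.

1, 2, 3, 4, 9

A0 = {2, 9}
A1: add {1, 3} — 1 (Max) has 1→9; 3 (Max) has 3→9.
A2: add {4} — 4 (Max) has 4→3.
A3 = A2; e.g. 5 (Max) has no edge into A2. Fixed point.
Max's winning region = {1, 2, 3, 4, 9}.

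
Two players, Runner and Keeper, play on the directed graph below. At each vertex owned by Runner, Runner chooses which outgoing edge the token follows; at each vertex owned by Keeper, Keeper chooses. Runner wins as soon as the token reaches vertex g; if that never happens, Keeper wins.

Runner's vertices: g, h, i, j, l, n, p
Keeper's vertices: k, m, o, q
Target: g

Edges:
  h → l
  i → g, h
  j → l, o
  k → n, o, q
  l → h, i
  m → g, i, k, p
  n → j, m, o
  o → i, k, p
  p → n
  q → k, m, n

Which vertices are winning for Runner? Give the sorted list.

A0 = {g}
A1: add {i} — i (Runner) has i→g.
A2: add {l} — l (Runner) has l→i.
A3: add {h, j} — h (Runner) has h→l; j (Runner) has j→l.
A4: add {n} — n (Runner) has n→j.
A5: add {p} — p (Runner) has p→n.
A6 = A5; e.g. k (Keeper) can still go to o. Fixed point.
Runner's winning region = {g, h, i, j, l, n, p}.

g, h, i, j, l, n, p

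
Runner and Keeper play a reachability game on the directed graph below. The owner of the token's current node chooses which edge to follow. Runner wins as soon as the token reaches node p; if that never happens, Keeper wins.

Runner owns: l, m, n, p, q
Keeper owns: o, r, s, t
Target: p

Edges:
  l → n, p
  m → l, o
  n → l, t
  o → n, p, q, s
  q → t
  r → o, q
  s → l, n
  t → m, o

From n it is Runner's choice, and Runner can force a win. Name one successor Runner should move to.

A0 = {p}
A1: add {l} — l (Runner) has l→p.
A2: add {m, n} — m (Runner) has m→l; n (Runner) has n→l.
A3: add {s} — s (Keeper): all of {l, n} already in.
A4 = A3; e.g. o (Keeper) can still go to q. Fixed point.
From n, successor l is in the attractor (rank 1); the other successor t is not.

l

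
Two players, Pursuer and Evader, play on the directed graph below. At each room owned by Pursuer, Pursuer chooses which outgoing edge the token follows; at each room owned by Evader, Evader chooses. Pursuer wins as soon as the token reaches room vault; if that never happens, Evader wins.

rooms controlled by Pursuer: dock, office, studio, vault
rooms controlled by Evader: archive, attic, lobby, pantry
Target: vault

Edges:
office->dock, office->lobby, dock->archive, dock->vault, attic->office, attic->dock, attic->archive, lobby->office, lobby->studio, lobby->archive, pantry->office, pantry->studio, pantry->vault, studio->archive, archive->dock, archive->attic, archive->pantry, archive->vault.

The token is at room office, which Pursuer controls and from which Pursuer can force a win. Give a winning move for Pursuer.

A0 = {vault}
A1: add {dock} — dock (Pursuer) has dock→vault.
A2: add {office} — office (Pursuer) has office→dock.
A3 = A2; e.g. attic (Evader) can still go to archive. Fixed point.
From office, successor dock is in the attractor (rank 1); the other successor lobby is not.

dock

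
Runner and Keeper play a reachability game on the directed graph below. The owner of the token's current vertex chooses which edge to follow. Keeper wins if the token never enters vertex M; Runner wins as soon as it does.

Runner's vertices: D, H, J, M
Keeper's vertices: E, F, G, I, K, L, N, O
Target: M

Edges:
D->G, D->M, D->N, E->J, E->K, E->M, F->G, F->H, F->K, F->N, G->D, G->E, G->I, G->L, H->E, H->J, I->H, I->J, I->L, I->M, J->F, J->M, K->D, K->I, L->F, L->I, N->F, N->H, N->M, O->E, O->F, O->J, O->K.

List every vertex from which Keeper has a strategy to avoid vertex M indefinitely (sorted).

E, F, G, I, K, L, N, O

A0 = {M}
A1: add {D, J} — D (Runner) has D→M; J (Runner) has J→M.
A2: add {H} — H (Runner) has H→J.
A3 = A2; e.g. E (Keeper) can still go to K. Fixed point.
Runner's attractor = {D, H, J, M}; Keeper avoids the target exactly from the complement.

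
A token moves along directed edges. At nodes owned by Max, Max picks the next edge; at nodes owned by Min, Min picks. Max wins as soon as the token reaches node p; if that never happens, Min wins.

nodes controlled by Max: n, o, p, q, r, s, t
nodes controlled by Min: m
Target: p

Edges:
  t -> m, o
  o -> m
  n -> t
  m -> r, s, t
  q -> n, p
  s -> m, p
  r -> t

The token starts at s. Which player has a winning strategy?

A0 = {p}
A1: add {q, s} — q (Max) has q→p; s (Max) has s→p.
A2 = A1; e.g. m (Min) can still go to r. Fixed point.
s ∈ A1, so Max can force the target.

Max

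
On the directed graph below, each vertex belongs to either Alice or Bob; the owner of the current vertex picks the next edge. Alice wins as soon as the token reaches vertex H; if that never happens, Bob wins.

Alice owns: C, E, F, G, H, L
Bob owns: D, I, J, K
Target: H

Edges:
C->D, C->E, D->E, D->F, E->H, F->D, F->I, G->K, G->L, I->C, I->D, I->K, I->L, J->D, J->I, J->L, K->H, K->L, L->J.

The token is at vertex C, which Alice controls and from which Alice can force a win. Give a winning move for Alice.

E

A0 = {H}
A1: add {E} — E (Alice) has E→H.
A2: add {C} — C (Alice) has C→E.
A3 = A2; e.g. D (Bob) can still go to F. Fixed point.
From C, successor E is in the attractor (rank 1); the other successor D is not.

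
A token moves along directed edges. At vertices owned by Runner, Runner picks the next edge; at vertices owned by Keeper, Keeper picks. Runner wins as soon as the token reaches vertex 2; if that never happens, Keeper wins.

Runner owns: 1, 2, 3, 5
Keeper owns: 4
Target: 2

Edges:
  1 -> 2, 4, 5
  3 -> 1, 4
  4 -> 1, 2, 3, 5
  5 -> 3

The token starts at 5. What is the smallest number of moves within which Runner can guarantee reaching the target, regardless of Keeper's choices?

3

A0 = {2}
A1: add {1} — 1 (Runner) has 1→2.
A2: add {3} — 3 (Runner) has 3→1.
A3: add {5} — 5 (Runner) has 5→3.
5 enters the attractor at level 3, so Runner can force the target in 3 moves from there.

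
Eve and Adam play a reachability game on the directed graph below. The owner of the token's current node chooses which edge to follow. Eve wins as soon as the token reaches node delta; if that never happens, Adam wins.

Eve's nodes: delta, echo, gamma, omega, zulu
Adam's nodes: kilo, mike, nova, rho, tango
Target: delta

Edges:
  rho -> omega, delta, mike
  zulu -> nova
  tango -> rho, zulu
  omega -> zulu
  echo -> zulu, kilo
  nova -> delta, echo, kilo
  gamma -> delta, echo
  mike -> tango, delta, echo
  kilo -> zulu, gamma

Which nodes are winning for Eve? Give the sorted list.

A0 = {delta}
A1: add {gamma} — gamma (Eve) has gamma→delta.
A2 = A1; e.g. rho (Adam) can still go to omega. Fixed point.
Eve's winning region = {delta, gamma}.

delta, gamma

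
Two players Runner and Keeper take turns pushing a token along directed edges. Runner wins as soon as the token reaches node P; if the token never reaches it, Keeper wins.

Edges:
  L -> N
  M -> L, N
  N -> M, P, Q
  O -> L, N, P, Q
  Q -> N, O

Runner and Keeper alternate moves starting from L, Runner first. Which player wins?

Keeper

Track states (vertex, player-to-move).
A0 = {(P,Runner), (P,Keeper)}
A1: add {(N,Runner), (O,Runner)}.
A2: add {(L,Keeper), (Q,Keeper)}.
A3: add {(M,Runner)}.
A4 = A3; e.g. (L,Runner) stays out. (L,Runner) never enters ⇒ Keeper avoids the target.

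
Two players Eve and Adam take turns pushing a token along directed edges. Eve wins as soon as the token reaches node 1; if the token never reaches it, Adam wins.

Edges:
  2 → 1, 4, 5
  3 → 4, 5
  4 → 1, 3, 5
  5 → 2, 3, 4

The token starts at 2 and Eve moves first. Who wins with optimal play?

Track states (vertex, player-to-move).
A0 = {(1,Eve), (1,Adam)}
A1: add {(2,Eve), (4,Eve)}.
(2,Eve) ∈ A1 ⇒ Eve forces the target.

Eve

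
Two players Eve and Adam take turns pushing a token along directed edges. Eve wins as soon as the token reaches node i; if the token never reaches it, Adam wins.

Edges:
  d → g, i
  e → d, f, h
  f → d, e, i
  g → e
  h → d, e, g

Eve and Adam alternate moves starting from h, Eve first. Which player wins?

Track states (vertex, player-to-move).
A0 = {(i,Eve), (i,Adam)}
A1: add {(d,Eve), (f,Eve)}.
A2 = A1; e.g. (d,Adam) stays out. (h,Eve) never enters ⇒ Adam avoids the target.

Adam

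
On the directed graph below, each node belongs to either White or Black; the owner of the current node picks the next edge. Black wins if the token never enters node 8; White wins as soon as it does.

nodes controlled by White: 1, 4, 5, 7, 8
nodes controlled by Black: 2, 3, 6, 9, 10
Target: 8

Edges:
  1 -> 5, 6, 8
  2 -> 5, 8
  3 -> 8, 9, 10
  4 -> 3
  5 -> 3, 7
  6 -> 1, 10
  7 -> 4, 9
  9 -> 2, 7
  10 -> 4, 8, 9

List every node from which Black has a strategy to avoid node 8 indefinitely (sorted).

2, 3, 4, 5, 6, 7, 9, 10

A0 = {8}
A1: add {1} — 1 (White) has 1→8.
A2 = A1; e.g. 2 (Black) can still go to 5. Fixed point.
White's attractor = {1, 8}; Black avoids the target exactly from the complement.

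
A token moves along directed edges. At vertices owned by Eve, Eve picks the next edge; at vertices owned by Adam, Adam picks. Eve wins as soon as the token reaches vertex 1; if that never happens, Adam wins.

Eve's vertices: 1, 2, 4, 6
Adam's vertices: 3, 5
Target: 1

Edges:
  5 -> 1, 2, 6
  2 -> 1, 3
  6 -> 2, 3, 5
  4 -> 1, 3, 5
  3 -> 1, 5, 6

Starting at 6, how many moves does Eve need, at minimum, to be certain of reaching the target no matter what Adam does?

A0 = {1}
A1: add {2, 4} — 2 (Eve) has 2→1; 4 (Eve) has 4→1.
A2: add {6} — 6 (Eve) has 6→2.
6 enters the attractor at level 2, so Eve can force the target in 2 moves from there.

2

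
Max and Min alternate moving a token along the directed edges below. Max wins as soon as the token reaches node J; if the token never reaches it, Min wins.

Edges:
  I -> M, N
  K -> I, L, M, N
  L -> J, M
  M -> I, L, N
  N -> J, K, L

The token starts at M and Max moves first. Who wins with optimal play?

Track states (vertex, player-to-move).
A0 = {(J,Max), (J,Min)}
A1: add {(L,Max), (N,Max)}.
A2 = A1; e.g. (I,Max) stays out. (M,Max) never enters ⇒ Min avoids the target.

Min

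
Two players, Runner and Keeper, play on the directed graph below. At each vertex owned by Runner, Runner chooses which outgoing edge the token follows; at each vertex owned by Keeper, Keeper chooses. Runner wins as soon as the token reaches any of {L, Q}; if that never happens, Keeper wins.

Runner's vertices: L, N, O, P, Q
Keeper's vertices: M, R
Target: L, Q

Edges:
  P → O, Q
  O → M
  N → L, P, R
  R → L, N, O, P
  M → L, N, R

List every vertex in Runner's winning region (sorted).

L, N, P, Q

A0 = {L, Q}
A1: add {N, P} — N (Runner) has N→L; P (Runner) has P→Q.
A2 = A1; e.g. M (Keeper) can still go to R. Fixed point.
Runner's winning region = {L, N, P, Q}.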